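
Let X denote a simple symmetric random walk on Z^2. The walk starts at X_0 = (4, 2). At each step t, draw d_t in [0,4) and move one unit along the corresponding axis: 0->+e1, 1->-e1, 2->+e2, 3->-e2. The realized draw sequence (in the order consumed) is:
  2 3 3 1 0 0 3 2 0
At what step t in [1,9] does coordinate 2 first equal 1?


3

t=0: X=(4, 2), d=2 → +e2, X_1=(4, 3)
t=1: X=(4, 3), d=3 → -e2, X_2=(4, 2)
t=2: X=(4, 2), d=3 → -e2, X_3=(4, 1)
t=3: X=(4, 1), d=1 → -e1, X_4=(3, 1)
t=4: X=(3, 1), d=0 → +e1, X_5=(4, 1)
t=5: X=(4, 1), d=0 → +e1, X_6=(5, 1)
t=6: X=(5, 1), d=3 → -e2, X_7=(5, 0)
t=7: X=(5, 0), d=2 → +e2, X_8=(5, 1)
t=8: X=(5, 1), d=0 → +e1, X_9=(6, 1)


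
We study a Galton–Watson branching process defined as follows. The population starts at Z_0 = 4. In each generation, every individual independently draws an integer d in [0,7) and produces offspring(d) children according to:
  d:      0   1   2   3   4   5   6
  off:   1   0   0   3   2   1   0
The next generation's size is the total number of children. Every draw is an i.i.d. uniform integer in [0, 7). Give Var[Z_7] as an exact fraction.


32

Outcome values over d=0..6: [1, 0, 0, 3, 2, 1, 0]
Σy = 7, Σy² = 15, M = 7
μ = 7/7 = 1,  σ² = 15/7 − (1)² = 8/7
V_0 = 0, E_0 = 4
V_1 = 8/7·E_0 + (1)²·V_0 = 32/7;  E_1 = 4
V_2 = 8/7·E_1 + (1)²·V_1 = 64/7;  E_2 = 4
V_3 = 8/7·E_2 + (1)²·V_2 = 96/7;  E_3 = 4
V_4 = 8/7·E_3 + (1)²·V_3 = 128/7;  E_4 = 4
V_5 = 8/7·E_4 + (1)²·V_4 = 160/7;  E_5 = 4
V_6 = 8/7·E_5 + (1)²·V_5 = 192/7;  E_6 = 4
V_7 = 8/7·E_6 + (1)²·V_6 = 32;  E_7 = 4


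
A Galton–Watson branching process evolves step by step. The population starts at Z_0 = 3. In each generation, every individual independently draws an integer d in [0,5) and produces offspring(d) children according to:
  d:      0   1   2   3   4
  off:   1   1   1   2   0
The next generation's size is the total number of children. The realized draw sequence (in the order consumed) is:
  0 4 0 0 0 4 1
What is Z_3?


gen 0: Z_0=3, draws=[0, 4, 0], offspring=[1, 0, 1], Z_1=2
gen 1: Z_1=2, draws=[0, 0], offspring=[1, 1], Z_2=2
gen 2: Z_2=2, draws=[4, 1], offspring=[0, 1], Z_3=1

1


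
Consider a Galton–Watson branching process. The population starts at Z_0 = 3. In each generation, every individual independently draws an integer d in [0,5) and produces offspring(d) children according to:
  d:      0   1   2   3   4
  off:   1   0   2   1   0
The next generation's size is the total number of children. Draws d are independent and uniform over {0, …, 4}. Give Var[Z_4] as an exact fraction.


Outcome values over d=0..4: [1, 0, 2, 1, 0]
Σy = 4, Σy² = 6, M = 5
μ = 4/5 = 4/5,  σ² = 6/5 − (4/5)² = 14/25
V_0 = 0, E_0 = 3
V_1 = 14/25·E_0 + (4/5)²·V_0 = 42/25;  E_1 = 12/5
V_2 = 14/25·E_1 + (4/5)²·V_1 = 1512/625;  E_2 = 48/25
V_3 = 14/25·E_2 + (4/5)²·V_2 = 40992/15625;  E_3 = 192/125
V_4 = 14/25·E_3 + (4/5)²·V_3 = 991872/390625;  E_4 = 768/625

991872/390625


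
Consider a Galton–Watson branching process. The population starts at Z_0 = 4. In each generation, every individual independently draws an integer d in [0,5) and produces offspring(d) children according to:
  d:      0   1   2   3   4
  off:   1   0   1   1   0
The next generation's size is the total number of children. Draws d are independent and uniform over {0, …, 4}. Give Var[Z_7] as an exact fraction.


Outcome values over d=0..4: [1, 0, 1, 1, 0]
Σy = 3, Σy² = 3, M = 5
μ = 3/5 = 3/5,  σ² = 3/5 − (3/5)² = 6/25
V_0 = 0, E_0 = 4
V_1 = 6/25·E_0 + (3/5)²·V_0 = 24/25;  E_1 = 12/5
V_2 = 6/25·E_1 + (3/5)²·V_1 = 576/625;  E_2 = 36/25
V_3 = 6/25·E_2 + (3/5)²·V_2 = 10584/15625;  E_3 = 108/125
V_4 = 6/25·E_3 + (3/5)²·V_3 = 176256/390625;  E_4 = 324/625
V_5 = 6/25·E_4 + (3/5)²·V_4 = 2801304/9765625;  E_5 = 972/3125
V_6 = 6/25·E_5 + (3/5)²·V_5 = 43436736/244140625;  E_6 = 2916/15625
V_7 = 6/25·E_6 + (3/5)²·V_6 = 664305624/6103515625;  E_7 = 8748/78125

664305624/6103515625


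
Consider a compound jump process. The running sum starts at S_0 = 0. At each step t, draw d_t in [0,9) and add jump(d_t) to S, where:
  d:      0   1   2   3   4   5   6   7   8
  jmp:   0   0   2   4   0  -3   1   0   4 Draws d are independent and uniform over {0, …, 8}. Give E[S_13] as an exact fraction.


Outcome values over d=0..8: [0, 0, 2, 4, 0, -3, 1, 0, 4]
Σy = 8, Σy² = 46, M = 9
μ = 8/9 = 8/9,  σ² = 46/9 − (8/9)² = 350/81
E[S_13] = 0 + 13·(8/9) = 104/9

104/9


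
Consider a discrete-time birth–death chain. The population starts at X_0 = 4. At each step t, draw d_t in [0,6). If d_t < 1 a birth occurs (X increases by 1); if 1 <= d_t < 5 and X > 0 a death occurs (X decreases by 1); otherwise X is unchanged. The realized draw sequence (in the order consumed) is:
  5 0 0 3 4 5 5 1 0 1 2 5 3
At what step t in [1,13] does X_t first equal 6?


3

t=0: X=4, d=5 → hold, X_1=4
t=1: X=4, d=0 → birth, X_2=5
t=2: X=5, d=0 → birth, X_3=6
t=3: X=6, d=3 → death, X_4=5
t=4: X=5, d=4 → death, X_5=4
t=5: X=4, d=5 → hold, X_6=4
t=6: X=4, d=5 → hold, X_7=4
t=7: X=4, d=1 → death, X_8=3
t=8: X=3, d=0 → birth, X_9=4
t=9: X=4, d=1 → death, X_10=3
t=10: X=3, d=2 → death, X_11=2
t=11: X=2, d=5 → hold, X_12=2
t=12: X=2, d=3 → death, X_13=1


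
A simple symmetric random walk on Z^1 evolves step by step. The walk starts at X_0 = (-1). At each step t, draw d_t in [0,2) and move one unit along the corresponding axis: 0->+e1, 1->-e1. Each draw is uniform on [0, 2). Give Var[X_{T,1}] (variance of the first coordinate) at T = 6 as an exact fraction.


6

Outcome values over d=0..1: [1, -1]
Σy = 0, Σy² = 2, M = 2
μ = 0/2 = 0,  σ² = 2/2 − (0)² = 1
Independent increments: Var[X_6] = 6·σ² = 6·(1) = 6


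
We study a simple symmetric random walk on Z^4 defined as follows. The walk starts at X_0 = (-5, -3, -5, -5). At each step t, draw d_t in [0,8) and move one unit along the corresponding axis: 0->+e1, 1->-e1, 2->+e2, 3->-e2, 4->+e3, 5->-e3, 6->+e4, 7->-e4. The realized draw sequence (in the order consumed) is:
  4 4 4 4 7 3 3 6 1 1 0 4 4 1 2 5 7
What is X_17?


t=0: X=(-5, -3, -5, -5), d=4 → +e3, X_1=(-5, -3, -4, -5)
t=1: X=(-5, -3, -4, -5), d=4 → +e3, X_2=(-5, -3, -3, -5)
t=2: X=(-5, -3, -3, -5), d=4 → +e3, X_3=(-5, -3, -2, -5)
t=3: X=(-5, -3, -2, -5), d=4 → +e3, X_4=(-5, -3, -1, -5)
t=4: X=(-5, -3, -1, -5), d=7 → -e4, X_5=(-5, -3, -1, -6)
t=5: X=(-5, -3, -1, -6), d=3 → -e2, X_6=(-5, -4, -1, -6)
t=6: X=(-5, -4, -1, -6), d=3 → -e2, X_7=(-5, -5, -1, -6)
t=7: X=(-5, -5, -1, -6), d=6 → +e4, X_8=(-5, -5, -1, -5)
t=8: X=(-5, -5, -1, -5), d=1 → -e1, X_9=(-6, -5, -1, -5)
t=9: X=(-6, -5, -1, -5), d=1 → -e1, X_10=(-7, -5, -1, -5)
t=10: X=(-7, -5, -1, -5), d=0 → +e1, X_11=(-6, -5, -1, -5)
t=11: X=(-6, -5, -1, -5), d=4 → +e3, X_12=(-6, -5, 0, -5)
t=12: X=(-6, -5, 0, -5), d=4 → +e3, X_13=(-6, -5, 1, -5)
t=13: X=(-6, -5, 1, -5), d=1 → -e1, X_14=(-7, -5, 1, -5)
t=14: X=(-7, -5, 1, -5), d=2 → +e2, X_15=(-7, -4, 1, -5)
t=15: X=(-7, -4, 1, -5), d=5 → -e3, X_16=(-7, -4, 0, -5)
t=16: X=(-7, -4, 0, -5), d=7 → -e4, X_17=(-7, -4, 0, -6)

(-7, -4, 0, -6)


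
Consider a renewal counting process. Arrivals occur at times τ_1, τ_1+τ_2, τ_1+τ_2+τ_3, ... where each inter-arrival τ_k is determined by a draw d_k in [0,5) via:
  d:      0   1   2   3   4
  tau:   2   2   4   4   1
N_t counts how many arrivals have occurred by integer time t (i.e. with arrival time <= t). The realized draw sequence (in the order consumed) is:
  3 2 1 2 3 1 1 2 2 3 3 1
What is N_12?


3

draw d_1=3: τ_1=4, arrival time A_1=4
draw d_2=2: τ_2=4, arrival time A_2=8
draw d_3=1: τ_3=2, arrival time A_3=10
draw d_4=2: τ_4=4, arrival time A_4=14
draw d_5=3: τ_5=4, arrival time A_5=18
draw d_6=1: τ_6=2, arrival time A_6=20
draw d_7=1: τ_7=2, arrival time A_7=22
draw d_8=2: τ_8=4, arrival time A_8=26
draw d_9=2: τ_9=4, arrival time A_9=30
draw d_10=3: τ_10=4, arrival time A_10=34
draw d_11=3: τ_11=4, arrival time A_11=38
draw d_12=1: τ_12=2, arrival time A_12=40
N_t over t=0..12: 0:0 1:0 2:0 3:0 4:1 5:1 6:1 7:1 8:2 9:2 10:3 11:3 12:3


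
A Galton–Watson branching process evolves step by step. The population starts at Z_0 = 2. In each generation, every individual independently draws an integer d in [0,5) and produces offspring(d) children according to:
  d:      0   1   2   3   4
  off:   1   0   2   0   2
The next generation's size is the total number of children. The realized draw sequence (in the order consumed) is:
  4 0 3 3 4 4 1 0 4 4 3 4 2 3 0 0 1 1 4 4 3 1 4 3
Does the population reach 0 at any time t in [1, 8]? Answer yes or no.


no

gen 0: Z_0=2, draws=[4, 0], offspring=[2, 1], Z_1=3
gen 1: Z_1=3, draws=[3, 3, 4], offspring=[0, 0, 2], Z_2=2
gen 2: Z_2=2, draws=[4, 1], offspring=[2, 0], Z_3=2
gen 3: Z_3=2, draws=[0, 4], offspring=[1, 2], Z_4=3
gen 4: Z_4=3, draws=[4, 3, 4], offspring=[2, 0, 2], Z_5=4
gen 5: Z_5=4, draws=[2, 3, 0, 0], offspring=[2, 0, 1, 1], Z_6=4
gen 6: Z_6=4, draws=[1, 1, 4, 4], offspring=[0, 0, 2, 2], Z_7=4
gen 7: Z_7=4, draws=[3, 1, 4, 3], offspring=[0, 0, 2, 0], Z_8=2


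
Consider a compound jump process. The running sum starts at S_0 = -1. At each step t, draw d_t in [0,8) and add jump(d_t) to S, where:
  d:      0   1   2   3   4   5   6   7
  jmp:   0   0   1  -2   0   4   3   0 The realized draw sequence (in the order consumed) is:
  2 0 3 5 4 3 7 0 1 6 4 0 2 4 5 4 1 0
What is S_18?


t=0: S=-1, d=2, jump=1, S_1=0
t=1: S=0, d=0, jump=0, S_2=0
t=2: S=0, d=3, jump=-2, S_3=-2
t=3: S=-2, d=5, jump=4, S_4=2
t=4: S=2, d=4, jump=0, S_5=2
t=5: S=2, d=3, jump=-2, S_6=0
t=6: S=0, d=7, jump=0, S_7=0
t=7: S=0, d=0, jump=0, S_8=0
t=8: S=0, d=1, jump=0, S_9=0
t=9: S=0, d=6, jump=3, S_10=3
t=10: S=3, d=4, jump=0, S_11=3
t=11: S=3, d=0, jump=0, S_12=3
t=12: S=3, d=2, jump=1, S_13=4
t=13: S=4, d=4, jump=0, S_14=4
t=14: S=4, d=5, jump=4, S_15=8
t=15: S=8, d=4, jump=0, S_16=8
t=16: S=8, d=1, jump=0, S_17=8
t=17: S=8, d=0, jump=0, S_18=8

8


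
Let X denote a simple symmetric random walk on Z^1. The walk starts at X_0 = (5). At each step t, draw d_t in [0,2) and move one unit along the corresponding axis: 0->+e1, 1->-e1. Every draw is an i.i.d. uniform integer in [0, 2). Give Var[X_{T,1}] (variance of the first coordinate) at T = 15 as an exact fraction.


15

Outcome values over d=0..1: [1, -1]
Σy = 0, Σy² = 2, M = 2
μ = 0/2 = 0,  σ² = 2/2 − (0)² = 1
Independent increments: Var[X_15] = 15·σ² = 15·(1) = 15


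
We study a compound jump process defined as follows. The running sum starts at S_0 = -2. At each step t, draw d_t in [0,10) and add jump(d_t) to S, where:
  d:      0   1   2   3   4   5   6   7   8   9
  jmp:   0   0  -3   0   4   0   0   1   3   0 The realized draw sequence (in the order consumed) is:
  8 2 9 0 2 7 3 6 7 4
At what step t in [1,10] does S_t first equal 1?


t=0: S=-2, d=8, jump=3, S_1=1
t=1: S=1, d=2, jump=-3, S_2=-2
t=2: S=-2, d=9, jump=0, S_3=-2
t=3: S=-2, d=0, jump=0, S_4=-2
t=4: S=-2, d=2, jump=-3, S_5=-5
t=5: S=-5, d=7, jump=1, S_6=-4
t=6: S=-4, d=3, jump=0, S_7=-4
t=7: S=-4, d=6, jump=0, S_8=-4
t=8: S=-4, d=7, jump=1, S_9=-3
t=9: S=-3, d=4, jump=4, S_10=1

1


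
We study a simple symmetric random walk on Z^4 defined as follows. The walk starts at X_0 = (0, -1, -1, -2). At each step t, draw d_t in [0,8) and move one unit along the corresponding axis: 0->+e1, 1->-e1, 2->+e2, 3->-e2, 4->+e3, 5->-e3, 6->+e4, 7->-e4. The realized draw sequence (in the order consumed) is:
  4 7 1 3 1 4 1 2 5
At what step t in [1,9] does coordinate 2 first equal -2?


4

t=0: X=(0, -1, -1, -2), d=4 → +e3, X_1=(0, -1, 0, -2)
t=1: X=(0, -1, 0, -2), d=7 → -e4, X_2=(0, -1, 0, -3)
t=2: X=(0, -1, 0, -3), d=1 → -e1, X_3=(-1, -1, 0, -3)
t=3: X=(-1, -1, 0, -3), d=3 → -e2, X_4=(-1, -2, 0, -3)
t=4: X=(-1, -2, 0, -3), d=1 → -e1, X_5=(-2, -2, 0, -3)
t=5: X=(-2, -2, 0, -3), d=4 → +e3, X_6=(-2, -2, 1, -3)
t=6: X=(-2, -2, 1, -3), d=1 → -e1, X_7=(-3, -2, 1, -3)
t=7: X=(-3, -2, 1, -3), d=2 → +e2, X_8=(-3, -1, 1, -3)
t=8: X=(-3, -1, 1, -3), d=5 → -e3, X_9=(-3, -1, 0, -3)


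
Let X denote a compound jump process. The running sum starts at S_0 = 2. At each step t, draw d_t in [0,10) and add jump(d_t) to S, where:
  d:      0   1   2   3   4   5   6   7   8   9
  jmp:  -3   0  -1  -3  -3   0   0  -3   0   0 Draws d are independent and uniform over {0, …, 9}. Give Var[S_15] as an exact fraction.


Outcome values over d=0..9: [-3, 0, -1, -3, -3, 0, 0, -3, 0, 0]
Σy = -13, Σy² = 37, M = 10
μ = -13/10 = -13/10,  σ² = 37/10 − (-13/10)² = 201/100
Independent increments: Var[S_15] = 15·σ² = 15·(201/100) = 603/20

603/20


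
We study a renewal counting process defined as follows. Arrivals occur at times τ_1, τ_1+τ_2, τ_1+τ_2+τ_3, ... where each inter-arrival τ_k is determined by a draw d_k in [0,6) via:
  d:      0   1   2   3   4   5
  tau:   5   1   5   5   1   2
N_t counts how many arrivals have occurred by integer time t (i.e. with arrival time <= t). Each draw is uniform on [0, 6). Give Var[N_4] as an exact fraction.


Inter-arrival values over d=0..5: [5, 1, 5, 5, 1, 2]
Each d has probability 1/6, so the pmf of τ is: f(1) = 1/3, f(2) = 1/6, f(5) = 1/2
Let p_n(j) = P(N_n = j), with p_0 = [1]. Condition on τ_1: p_n(0) = P(τ > n), and for j >= 1, p_n(j) = Σ_{k<=n} f(k)·p_{n−k}(j−1)
p_1 = [2/3, 1/3]  (j = 0..1)
p_2 = [1/2, 7/18, 1/9]  (j = 0..2)
p_3 = [1/2, 5/18, 5/27, 1/27]  (j = 0..3)
p_4 = [1/2, 1/4, 17/108, 13/162, 1/81]  (j = 0..4)
E[N_4] = Σ j·p_4(j) = 277/324;  E[N_4²] = Σ j²·p_4(j) = 583/324
Var[N_4] = 583/324 − (277/324)² = 112163/104976

112163/104976


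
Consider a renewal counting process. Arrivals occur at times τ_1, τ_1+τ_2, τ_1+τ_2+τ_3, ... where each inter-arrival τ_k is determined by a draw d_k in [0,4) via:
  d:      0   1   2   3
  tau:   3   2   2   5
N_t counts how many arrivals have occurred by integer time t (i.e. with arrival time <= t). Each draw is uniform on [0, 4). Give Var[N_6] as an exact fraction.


Inter-arrival values over d=0..3: [3, 2, 2, 5]
Each d has probability 1/4, so the pmf of τ is: f(2) = 1/2, f(3) = 1/4, f(5) = 1/4
Let p_n(j) = P(N_n = j), with p_0 = [1]. Condition on τ_1: p_n(0) = P(τ > n), and for j >= 1, p_n(j) = Σ_{k<=n} f(k)·p_{n−k}(j−1)
p_1 = [1]  (j = 0)
p_2 = [1/2, 1/2]  (j = 0..1)
p_3 = [1/4, 3/4]  (j = 0..1)
p_4 = [1/4, 1/2, 1/4]  (j = 0..2)
p_5 = [0, 1/2, 1/2]  (j = 0..2)
p_6 = [0, 7/16, 7/16, 1/8]  (j = 0..3)
E[N_6] = Σ j·p_6(j) = 27/16;  E[N_6²] = Σ j²·p_6(j) = 53/16
Var[N_6] = 53/16 − (27/16)² = 119/256

119/256


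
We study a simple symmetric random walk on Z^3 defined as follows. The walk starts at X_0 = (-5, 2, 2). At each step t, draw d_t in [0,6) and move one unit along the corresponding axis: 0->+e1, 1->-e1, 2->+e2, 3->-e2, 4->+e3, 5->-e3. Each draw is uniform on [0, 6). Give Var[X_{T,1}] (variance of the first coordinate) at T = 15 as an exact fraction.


Outcome values over d=0..5: [1, -1, 0, 0, 0, 0]
Σy = 0, Σy² = 2, M = 6
μ = 0/6 = 0,  σ² = 2/6 − (0)² = 1/3
Independent increments: Var[X_15] = 15·σ² = 15·(1/3) = 5

5


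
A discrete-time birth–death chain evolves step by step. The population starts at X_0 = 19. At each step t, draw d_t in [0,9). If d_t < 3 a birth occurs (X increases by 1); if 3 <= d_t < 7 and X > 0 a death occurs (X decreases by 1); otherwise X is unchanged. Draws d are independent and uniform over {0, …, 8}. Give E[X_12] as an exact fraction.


X can drop by at most 1 per step and X_0 = 19 > T = 12, so X_t >= 19 − t >= 7 > 0 for every t <= 12: the floor at 0 (the 'and X > 0' condition) never binds. Hence X_12 = X_0 + Σ_{t<12} Y_t with i.i.d. increments Y_t = y(d_t) ∈ {+1, −1, 0}.
Outcome values over d=0..8: [1, 1, 1, -1, -1, -1, -1, 0, 0]
Σy = -1, Σy² = 7, M = 9
μ = -1/9 = -1/9,  σ² = 7/9 − (-1/9)² = 62/81
E[X_12] = 19 + 12·(-1/9) = 53/3

53/3


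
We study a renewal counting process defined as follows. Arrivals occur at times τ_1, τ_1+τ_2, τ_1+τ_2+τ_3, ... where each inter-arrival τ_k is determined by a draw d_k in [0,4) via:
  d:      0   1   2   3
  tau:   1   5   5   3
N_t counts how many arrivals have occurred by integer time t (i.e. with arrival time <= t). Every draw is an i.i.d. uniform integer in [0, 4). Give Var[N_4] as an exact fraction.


Inter-arrival values over d=0..3: [1, 5, 5, 3]
Each d has probability 1/4, so the pmf of τ is: f(1) = 1/4, f(3) = 1/4, f(5) = 1/2
Let p_n(j) = P(N_n = j), with p_0 = [1]. Condition on τ_1: p_n(0) = P(τ > n), and for j >= 1, p_n(j) = Σ_{k<=n} f(k)·p_{n−k}(j−1)
p_1 = [3/4, 1/4]  (j = 0..1)
p_2 = [3/4, 3/16, 1/16]  (j = 0..2)
p_3 = [1/2, 7/16, 3/64, 1/64]  (j = 0..3)
p_4 = [1/2, 5/16, 11/64, 3/256, 1/256]  (j = 0..4)
E[N_4] = Σ j·p_4(j) = 181/256;  E[N_4²] = Σ j²·p_4(j) = 299/256
Var[N_4] = 299/256 − (181/256)² = 43783/65536

43783/65536


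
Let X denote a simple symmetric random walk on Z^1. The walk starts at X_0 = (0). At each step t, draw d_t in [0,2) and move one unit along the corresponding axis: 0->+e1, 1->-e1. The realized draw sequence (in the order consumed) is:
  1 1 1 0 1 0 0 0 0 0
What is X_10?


(2)

t=0: X=(0), d=1 → -e1, X_1=(-1)
t=1: X=(-1), d=1 → -e1, X_2=(-2)
t=2: X=(-2), d=1 → -e1, X_3=(-3)
t=3: X=(-3), d=0 → +e1, X_4=(-2)
t=4: X=(-2), d=1 → -e1, X_5=(-3)
t=5: X=(-3), d=0 → +e1, X_6=(-2)
t=6: X=(-2), d=0 → +e1, X_7=(-1)
t=7: X=(-1), d=0 → +e1, X_8=(0)
t=8: X=(0), d=0 → +e1, X_9=(1)
t=9: X=(1), d=0 → +e1, X_10=(2)


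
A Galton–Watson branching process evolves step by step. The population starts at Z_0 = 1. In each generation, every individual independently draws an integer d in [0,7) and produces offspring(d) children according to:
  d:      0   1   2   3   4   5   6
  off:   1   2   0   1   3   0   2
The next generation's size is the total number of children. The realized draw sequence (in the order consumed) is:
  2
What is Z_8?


0

gen 0: Z_0=1, draws=[2], offspring=[0], Z_1=0
gen 1: Z_1=0, draws=[], offspring=[], Z_2=0
gen 2: Z_2=0, draws=[], offspring=[], Z_3=0
gen 3: Z_3=0, draws=[], offspring=[], Z_4=0
gen 4: Z_4=0, draws=[], offspring=[], Z_5=0
gen 5: Z_5=0, draws=[], offspring=[], Z_6=0
gen 6: Z_6=0, draws=[], offspring=[], Z_7=0
gen 7: Z_7=0, draws=[], offspring=[], Z_8=0


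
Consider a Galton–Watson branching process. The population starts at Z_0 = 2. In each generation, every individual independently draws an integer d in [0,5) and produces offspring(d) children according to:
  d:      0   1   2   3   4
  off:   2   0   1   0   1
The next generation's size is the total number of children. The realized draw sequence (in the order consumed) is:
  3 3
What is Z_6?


gen 0: Z_0=2, draws=[3, 3], offspring=[0, 0], Z_1=0
gen 1: Z_1=0, draws=[], offspring=[], Z_2=0
gen 2: Z_2=0, draws=[], offspring=[], Z_3=0
gen 3: Z_3=0, draws=[], offspring=[], Z_4=0
gen 4: Z_4=0, draws=[], offspring=[], Z_5=0
gen 5: Z_5=0, draws=[], offspring=[], Z_6=0

0


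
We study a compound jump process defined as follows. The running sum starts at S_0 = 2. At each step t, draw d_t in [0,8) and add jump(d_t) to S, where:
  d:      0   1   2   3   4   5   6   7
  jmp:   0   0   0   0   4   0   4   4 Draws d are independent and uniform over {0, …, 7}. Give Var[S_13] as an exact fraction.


Outcome values over d=0..7: [0, 0, 0, 0, 4, 0, 4, 4]
Σy = 12, Σy² = 48, M = 8
μ = 12/8 = 3/2,  σ² = 48/8 − (3/2)² = 15/4
Independent increments: Var[S_13] = 13·σ² = 13·(15/4) = 195/4

195/4


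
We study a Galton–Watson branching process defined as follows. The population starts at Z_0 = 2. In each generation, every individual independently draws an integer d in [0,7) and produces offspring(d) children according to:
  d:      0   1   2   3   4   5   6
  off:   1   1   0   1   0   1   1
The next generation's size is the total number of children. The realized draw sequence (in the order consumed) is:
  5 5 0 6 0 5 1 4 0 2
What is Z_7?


0

gen 0: Z_0=2, draws=[5, 5], offspring=[1, 1], Z_1=2
gen 1: Z_1=2, draws=[0, 6], offspring=[1, 1], Z_2=2
gen 2: Z_2=2, draws=[0, 5], offspring=[1, 1], Z_3=2
gen 3: Z_3=2, draws=[1, 4], offspring=[1, 0], Z_4=1
gen 4: Z_4=1, draws=[0], offspring=[1], Z_5=1
gen 5: Z_5=1, draws=[2], offspring=[0], Z_6=0
gen 6: Z_6=0, draws=[], offspring=[], Z_7=0


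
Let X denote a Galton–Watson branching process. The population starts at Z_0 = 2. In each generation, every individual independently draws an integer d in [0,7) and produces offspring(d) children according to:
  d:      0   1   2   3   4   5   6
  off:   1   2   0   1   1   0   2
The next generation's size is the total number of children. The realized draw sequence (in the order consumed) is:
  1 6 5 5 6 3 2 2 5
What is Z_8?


0

gen 0: Z_0=2, draws=[1, 6], offspring=[2, 2], Z_1=4
gen 1: Z_1=4, draws=[5, 5, 6, 3], offspring=[0, 0, 2, 1], Z_2=3
gen 2: Z_2=3, draws=[2, 2, 5], offspring=[0, 0, 0], Z_3=0
gen 3: Z_3=0, draws=[], offspring=[], Z_4=0
gen 4: Z_4=0, draws=[], offspring=[], Z_5=0
gen 5: Z_5=0, draws=[], offspring=[], Z_6=0
gen 6: Z_6=0, draws=[], offspring=[], Z_7=0
gen 7: Z_7=0, draws=[], offspring=[], Z_8=0


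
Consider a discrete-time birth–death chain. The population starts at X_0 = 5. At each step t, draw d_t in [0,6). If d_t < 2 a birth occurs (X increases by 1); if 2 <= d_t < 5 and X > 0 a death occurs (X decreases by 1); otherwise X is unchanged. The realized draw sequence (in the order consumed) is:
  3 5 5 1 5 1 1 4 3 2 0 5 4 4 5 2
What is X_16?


t=0: X=5, d=3 → death, X_1=4
t=1: X=4, d=5 → hold, X_2=4
t=2: X=4, d=5 → hold, X_3=4
t=3: X=4, d=1 → birth, X_4=5
t=4: X=5, d=5 → hold, X_5=5
t=5: X=5, d=1 → birth, X_6=6
t=6: X=6, d=1 → birth, X_7=7
t=7: X=7, d=4 → death, X_8=6
t=8: X=6, d=3 → death, X_9=5
t=9: X=5, d=2 → death, X_10=4
t=10: X=4, d=0 → birth, X_11=5
t=11: X=5, d=5 → hold, X_12=5
t=12: X=5, d=4 → death, X_13=4
t=13: X=4, d=4 → death, X_14=3
t=14: X=3, d=5 → hold, X_15=3
t=15: X=3, d=2 → death, X_16=2

2


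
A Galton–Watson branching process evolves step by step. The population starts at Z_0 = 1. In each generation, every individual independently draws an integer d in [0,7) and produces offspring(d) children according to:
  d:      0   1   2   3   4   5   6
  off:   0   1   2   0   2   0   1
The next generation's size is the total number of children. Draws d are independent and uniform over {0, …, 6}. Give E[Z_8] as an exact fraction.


1679616/5764801

Outcome values over d=0..6: [0, 1, 2, 0, 2, 0, 1]
Σy = 6, Σy² = 10, M = 7
μ = 6/7 = 6/7,  σ² = 10/7 − (6/7)² = 34/49
E[Z_0] = 1
E[Z_1] = 6/7·E[Z_0] = 6/7
E[Z_2] = 6/7·E[Z_1] = 36/49
E[Z_3] = 6/7·E[Z_2] = 216/343
E[Z_4] = 6/7·E[Z_3] = 1296/2401
E[Z_5] = 6/7·E[Z_4] = 7776/16807
E[Z_6] = 6/7·E[Z_5] = 46656/117649
E[Z_7] = 6/7·E[Z_6] = 279936/823543
E[Z_8] = 6/7·E[Z_7] = 1679616/5764801


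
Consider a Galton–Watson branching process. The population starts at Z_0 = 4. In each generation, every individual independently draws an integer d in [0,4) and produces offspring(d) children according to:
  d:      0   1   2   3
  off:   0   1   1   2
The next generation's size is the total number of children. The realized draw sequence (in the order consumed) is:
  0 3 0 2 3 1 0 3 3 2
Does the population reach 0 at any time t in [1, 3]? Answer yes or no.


no

gen 0: Z_0=4, draws=[0, 3, 0, 2], offspring=[0, 2, 0, 1], Z_1=3
gen 1: Z_1=3, draws=[3, 1, 0], offspring=[2, 1, 0], Z_2=3
gen 2: Z_2=3, draws=[3, 3, 2], offspring=[2, 2, 1], Z_3=5


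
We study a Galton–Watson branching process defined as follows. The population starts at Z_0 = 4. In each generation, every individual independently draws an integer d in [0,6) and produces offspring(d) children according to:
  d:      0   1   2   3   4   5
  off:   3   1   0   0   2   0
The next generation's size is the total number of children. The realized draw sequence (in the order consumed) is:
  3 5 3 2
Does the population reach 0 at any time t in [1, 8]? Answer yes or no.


gen 0: Z_0=4, draws=[3, 5, 3, 2], offspring=[0, 0, 0, 0], Z_1=0
gen 1: Z_1=0, draws=[], offspring=[], Z_2=0
gen 2: Z_2=0, draws=[], offspring=[], Z_3=0
gen 3: Z_3=0, draws=[], offspring=[], Z_4=0
gen 4: Z_4=0, draws=[], offspring=[], Z_5=0
gen 5: Z_5=0, draws=[], offspring=[], Z_6=0
gen 6: Z_6=0, draws=[], offspring=[], Z_7=0
gen 7: Z_7=0, draws=[], offspring=[], Z_8=0

yes


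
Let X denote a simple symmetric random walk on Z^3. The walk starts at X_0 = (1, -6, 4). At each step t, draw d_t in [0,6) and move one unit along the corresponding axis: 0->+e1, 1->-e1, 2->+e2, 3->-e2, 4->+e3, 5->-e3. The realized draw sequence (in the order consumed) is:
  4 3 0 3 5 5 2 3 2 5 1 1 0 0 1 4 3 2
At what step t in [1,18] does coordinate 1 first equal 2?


t=0: X=(1, -6, 4), d=4 → +e3, X_1=(1, -6, 5)
t=1: X=(1, -6, 5), d=3 → -e2, X_2=(1, -7, 5)
t=2: X=(1, -7, 5), d=0 → +e1, X_3=(2, -7, 5)
t=3: X=(2, -7, 5), d=3 → -e2, X_4=(2, -8, 5)
t=4: X=(2, -8, 5), d=5 → -e3, X_5=(2, -8, 4)
t=5: X=(2, -8, 4), d=5 → -e3, X_6=(2, -8, 3)
t=6: X=(2, -8, 3), d=2 → +e2, X_7=(2, -7, 3)
t=7: X=(2, -7, 3), d=3 → -e2, X_8=(2, -8, 3)
t=8: X=(2, -8, 3), d=2 → +e2, X_9=(2, -7, 3)
t=9: X=(2, -7, 3), d=5 → -e3, X_10=(2, -7, 2)
t=10: X=(2, -7, 2), d=1 → -e1, X_11=(1, -7, 2)
t=11: X=(1, -7, 2), d=1 → -e1, X_12=(0, -7, 2)
t=12: X=(0, -7, 2), d=0 → +e1, X_13=(1, -7, 2)
t=13: X=(1, -7, 2), d=0 → +e1, X_14=(2, -7, 2)
t=14: X=(2, -7, 2), d=1 → -e1, X_15=(1, -7, 2)
t=15: X=(1, -7, 2), d=4 → +e3, X_16=(1, -7, 3)
t=16: X=(1, -7, 3), d=3 → -e2, X_17=(1, -8, 3)
t=17: X=(1, -8, 3), d=2 → +e2, X_18=(1, -7, 3)

3


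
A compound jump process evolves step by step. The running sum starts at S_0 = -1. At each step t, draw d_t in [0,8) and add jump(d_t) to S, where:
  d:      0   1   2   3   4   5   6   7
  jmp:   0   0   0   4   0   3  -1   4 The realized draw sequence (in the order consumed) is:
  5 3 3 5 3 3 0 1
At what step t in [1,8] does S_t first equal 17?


t=0: S=-1, d=5, jump=3, S_1=2
t=1: S=2, d=3, jump=4, S_2=6
t=2: S=6, d=3, jump=4, S_3=10
t=3: S=10, d=5, jump=3, S_4=13
t=4: S=13, d=3, jump=4, S_5=17
t=5: S=17, d=3, jump=4, S_6=21
t=6: S=21, d=0, jump=0, S_7=21
t=7: S=21, d=1, jump=0, S_8=21

5


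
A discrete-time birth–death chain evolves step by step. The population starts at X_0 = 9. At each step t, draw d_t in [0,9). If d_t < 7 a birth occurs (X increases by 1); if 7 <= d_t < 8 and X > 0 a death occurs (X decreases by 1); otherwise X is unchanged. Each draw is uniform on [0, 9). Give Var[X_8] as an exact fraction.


X can drop by at most 1 per step and X_0 = 9 > T = 8, so X_t >= 9 − t >= 1 > 0 for every t <= 8: the floor at 0 (the 'and X > 0' condition) never binds. Hence X_8 = X_0 + Σ_{t<8} Y_t with i.i.d. increments Y_t = y(d_t) ∈ {+1, −1, 0}.
Outcome values over d=0..8: [1, 1, 1, 1, 1, 1, 1, -1, 0]
Σy = 6, Σy² = 8, M = 9
μ = 6/9 = 2/3,  σ² = 8/9 − (2/3)² = 4/9
Independent increments: Var[X_8] = 8·σ² = 8·(4/9) = 32/9

32/9


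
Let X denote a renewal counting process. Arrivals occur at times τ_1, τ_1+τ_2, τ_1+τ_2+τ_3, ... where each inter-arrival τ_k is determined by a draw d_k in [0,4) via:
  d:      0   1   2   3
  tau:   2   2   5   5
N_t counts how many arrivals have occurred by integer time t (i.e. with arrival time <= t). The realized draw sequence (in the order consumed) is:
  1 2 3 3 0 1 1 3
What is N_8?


draw d_1=1: τ_1=2, arrival time A_1=2
draw d_2=2: τ_2=5, arrival time A_2=7
draw d_3=3: τ_3=5, arrival time A_3=12
draw d_4=3: τ_4=5, arrival time A_4=17
draw d_5=0: τ_5=2, arrival time A_5=19
draw d_6=1: τ_6=2, arrival time A_6=21
draw d_7=1: τ_7=2, arrival time A_7=23
draw d_8=3: τ_8=5, arrival time A_8=28
N_t over t=0..8: 0:0 1:0 2:1 3:1 4:1 5:1 6:1 7:2 8:2

2


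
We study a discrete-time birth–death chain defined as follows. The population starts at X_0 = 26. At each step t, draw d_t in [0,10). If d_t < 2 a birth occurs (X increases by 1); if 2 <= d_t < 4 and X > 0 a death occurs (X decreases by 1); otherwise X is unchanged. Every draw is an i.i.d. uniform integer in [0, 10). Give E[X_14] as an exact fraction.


26

X can drop by at most 1 per step and X_0 = 26 > T = 14, so X_t >= 26 − t >= 12 > 0 for every t <= 14: the floor at 0 (the 'and X > 0' condition) never binds. Hence X_14 = X_0 + Σ_{t<14} Y_t with i.i.d. increments Y_t = y(d_t) ∈ {+1, −1, 0}.
Outcome values over d=0..9: [1, 1, -1, -1, 0, 0, 0, 0, 0, 0]
Σy = 0, Σy² = 4, M = 10
μ = 0/10 = 0,  σ² = 4/10 − (0)² = 2/5
E[X_14] = 26 + 14·(0) = 26


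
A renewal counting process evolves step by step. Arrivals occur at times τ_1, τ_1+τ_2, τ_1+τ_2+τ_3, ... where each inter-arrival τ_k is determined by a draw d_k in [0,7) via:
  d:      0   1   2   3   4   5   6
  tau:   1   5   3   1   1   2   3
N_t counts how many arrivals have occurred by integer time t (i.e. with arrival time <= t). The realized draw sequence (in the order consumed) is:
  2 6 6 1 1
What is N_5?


draw d_1=2: τ_1=3, arrival time A_1=3
draw d_2=6: τ_2=3, arrival time A_2=6
draw d_3=6: τ_3=3, arrival time A_3=9
draw d_4=1: τ_4=5, arrival time A_4=14
draw d_5=1: τ_5=5, arrival time A_5=19
N_t over t=0..5: 0:0 1:0 2:0 3:1 4:1 5:1

1


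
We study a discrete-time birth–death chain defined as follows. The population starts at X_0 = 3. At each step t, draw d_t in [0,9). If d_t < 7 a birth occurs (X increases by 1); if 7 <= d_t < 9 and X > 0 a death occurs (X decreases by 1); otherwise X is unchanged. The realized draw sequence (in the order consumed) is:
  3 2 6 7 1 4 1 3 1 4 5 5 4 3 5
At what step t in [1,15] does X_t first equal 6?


t=0: X=3, d=3 → birth, X_1=4
t=1: X=4, d=2 → birth, X_2=5
t=2: X=5, d=6 → birth, X_3=6
t=3: X=6, d=7 → death, X_4=5
t=4: X=5, d=1 → birth, X_5=6
t=5: X=6, d=4 → birth, X_6=7
t=6: X=7, d=1 → birth, X_7=8
t=7: X=8, d=3 → birth, X_8=9
t=8: X=9, d=1 → birth, X_9=10
t=9: X=10, d=4 → birth, X_10=11
t=10: X=11, d=5 → birth, X_11=12
t=11: X=12, d=5 → birth, X_12=13
t=12: X=13, d=4 → birth, X_13=14
t=13: X=14, d=3 → birth, X_14=15
t=14: X=15, d=5 → birth, X_15=16

3


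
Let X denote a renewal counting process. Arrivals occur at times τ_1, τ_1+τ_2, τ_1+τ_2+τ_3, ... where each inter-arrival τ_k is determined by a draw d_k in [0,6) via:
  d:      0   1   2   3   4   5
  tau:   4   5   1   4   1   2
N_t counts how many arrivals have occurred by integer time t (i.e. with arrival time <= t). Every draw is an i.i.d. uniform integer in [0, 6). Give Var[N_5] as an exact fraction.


Inter-arrival values over d=0..5: [4, 5, 1, 4, 1, 2]
Each d has probability 1/6, so the pmf of τ is: f(1) = 1/3, f(2) = 1/6, f(4) = 1/3, f(5) = 1/6
Let p_n(j) = P(N_n = j), with p_0 = [1]. Condition on τ_1: p_n(0) = P(τ > n), and for j >= 1, p_n(j) = Σ_{k<=n} f(k)·p_{n−k}(j−1)
p_1 = [2/3, 1/3]  (j = 0..1)
p_2 = [1/2, 7/18, 1/9]  (j = 0..2)
p_3 = [1/2, 5/18, 5/27, 1/27]  (j = 0..3)
p_4 = [1/6, 7/12, 17/108, 13/162, 1/81]  (j = 0..4)
p_5 = [0, 19/36, 19/54, 1/12, 8/243, 1/243]  (j = 0..5)
E[N_5] = Σ j·p_5(j) = 397/243;  E[N_5²] = Σ j²·p_5(j) = 179/54
Var[N_5] = 179/54 − (397/243)² = 76255/118098

76255/118098


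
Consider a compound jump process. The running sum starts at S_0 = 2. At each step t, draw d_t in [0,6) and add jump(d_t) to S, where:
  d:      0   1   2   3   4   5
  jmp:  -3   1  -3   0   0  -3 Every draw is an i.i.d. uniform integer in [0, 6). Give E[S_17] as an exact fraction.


Outcome values over d=0..5: [-3, 1, -3, 0, 0, -3]
Σy = -8, Σy² = 28, M = 6
μ = -8/6 = -4/3,  σ² = 28/6 − (-4/3)² = 26/9
E[S_17] = 2 + 17·(-4/3) = -62/3

-62/3


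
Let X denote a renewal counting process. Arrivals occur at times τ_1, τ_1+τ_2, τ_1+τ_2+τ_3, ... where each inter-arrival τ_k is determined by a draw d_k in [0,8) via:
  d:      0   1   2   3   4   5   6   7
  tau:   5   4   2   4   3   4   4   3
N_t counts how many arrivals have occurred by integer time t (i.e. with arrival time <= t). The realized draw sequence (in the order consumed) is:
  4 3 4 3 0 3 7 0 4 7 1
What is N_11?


3

draw d_1=4: τ_1=3, arrival time A_1=3
draw d_2=3: τ_2=4, arrival time A_2=7
draw d_3=4: τ_3=3, arrival time A_3=10
draw d_4=3: τ_4=4, arrival time A_4=14
draw d_5=0: τ_5=5, arrival time A_5=19
draw d_6=3: τ_6=4, arrival time A_6=23
draw d_7=7: τ_7=3, arrival time A_7=26
draw d_8=0: τ_8=5, arrival time A_8=31
draw d_9=4: τ_9=3, arrival time A_9=34
draw d_10=7: τ_10=3, arrival time A_10=37
draw d_11=1: τ_11=4, arrival time A_11=41
N_t over t=0..11: 0:0 1:0 2:0 3:1 4:1 5:1 6:1 7:2 8:2 9:2 10:3 11:3


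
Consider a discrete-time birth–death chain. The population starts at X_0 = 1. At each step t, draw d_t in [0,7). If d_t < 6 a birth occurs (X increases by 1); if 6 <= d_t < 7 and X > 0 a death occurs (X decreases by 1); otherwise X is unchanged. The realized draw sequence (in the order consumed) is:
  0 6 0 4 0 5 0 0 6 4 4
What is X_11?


t=0: X=1, d=0 → birth, X_1=2
t=1: X=2, d=6 → death, X_2=1
t=2: X=1, d=0 → birth, X_3=2
t=3: X=2, d=4 → birth, X_4=3
t=4: X=3, d=0 → birth, X_5=4
t=5: X=4, d=5 → birth, X_6=5
t=6: X=5, d=0 → birth, X_7=6
t=7: X=6, d=0 → birth, X_8=7
t=8: X=7, d=6 → death, X_9=6
t=9: X=6, d=4 → birth, X_10=7
t=10: X=7, d=4 → birth, X_11=8

8


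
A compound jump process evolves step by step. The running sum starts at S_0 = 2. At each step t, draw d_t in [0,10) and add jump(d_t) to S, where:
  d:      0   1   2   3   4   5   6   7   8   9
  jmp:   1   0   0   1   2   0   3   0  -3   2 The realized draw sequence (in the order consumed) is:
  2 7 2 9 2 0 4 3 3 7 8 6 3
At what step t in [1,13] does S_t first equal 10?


13

t=0: S=2, d=2, jump=0, S_1=2
t=1: S=2, d=7, jump=0, S_2=2
t=2: S=2, d=2, jump=0, S_3=2
t=3: S=2, d=9, jump=2, S_4=4
t=4: S=4, d=2, jump=0, S_5=4
t=5: S=4, d=0, jump=1, S_6=5
t=6: S=5, d=4, jump=2, S_7=7
t=7: S=7, d=3, jump=1, S_8=8
t=8: S=8, d=3, jump=1, S_9=9
t=9: S=9, d=7, jump=0, S_10=9
t=10: S=9, d=8, jump=-3, S_11=6
t=11: S=6, d=6, jump=3, S_12=9
t=12: S=9, d=3, jump=1, S_13=10


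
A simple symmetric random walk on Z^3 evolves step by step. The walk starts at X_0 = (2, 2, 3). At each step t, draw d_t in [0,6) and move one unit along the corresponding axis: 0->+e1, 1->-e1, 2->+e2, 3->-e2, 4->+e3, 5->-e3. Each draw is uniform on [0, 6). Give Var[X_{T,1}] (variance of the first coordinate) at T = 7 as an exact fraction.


7/3

Outcome values over d=0..5: [1, -1, 0, 0, 0, 0]
Σy = 0, Σy² = 2, M = 6
μ = 0/6 = 0,  σ² = 2/6 − (0)² = 1/3
Independent increments: Var[X_7] = 7·σ² = 7·(1/3) = 7/3


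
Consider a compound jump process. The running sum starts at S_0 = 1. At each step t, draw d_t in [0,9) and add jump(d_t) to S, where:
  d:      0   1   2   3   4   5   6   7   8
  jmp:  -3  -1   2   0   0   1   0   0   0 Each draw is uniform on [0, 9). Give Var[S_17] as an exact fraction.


Outcome values over d=0..8: [-3, -1, 2, 0, 0, 1, 0, 0, 0]
Σy = -1, Σy² = 15, M = 9
μ = -1/9 = -1/9,  σ² = 15/9 − (-1/9)² = 134/81
Independent increments: Var[S_17] = 17·σ² = 17·(134/81) = 2278/81

2278/81


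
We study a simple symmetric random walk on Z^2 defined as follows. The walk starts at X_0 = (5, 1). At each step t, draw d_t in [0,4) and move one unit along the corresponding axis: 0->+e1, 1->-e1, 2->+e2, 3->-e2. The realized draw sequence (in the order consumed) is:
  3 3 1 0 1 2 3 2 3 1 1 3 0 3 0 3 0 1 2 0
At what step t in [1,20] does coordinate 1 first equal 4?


3

t=0: X=(5, 1), d=3 → -e2, X_1=(5, 0)
t=1: X=(5, 0), d=3 → -e2, X_2=(5, -1)
t=2: X=(5, -1), d=1 → -e1, X_3=(4, -1)
t=3: X=(4, -1), d=0 → +e1, X_4=(5, -1)
t=4: X=(5, -1), d=1 → -e1, X_5=(4, -1)
t=5: X=(4, -1), d=2 → +e2, X_6=(4, 0)
t=6: X=(4, 0), d=3 → -e2, X_7=(4, -1)
t=7: X=(4, -1), d=2 → +e2, X_8=(4, 0)
t=8: X=(4, 0), d=3 → -e2, X_9=(4, -1)
t=9: X=(4, -1), d=1 → -e1, X_10=(3, -1)
t=10: X=(3, -1), d=1 → -e1, X_11=(2, -1)
t=11: X=(2, -1), d=3 → -e2, X_12=(2, -2)
t=12: X=(2, -2), d=0 → +e1, X_13=(3, -2)
t=13: X=(3, -2), d=3 → -e2, X_14=(3, -3)
t=14: X=(3, -3), d=0 → +e1, X_15=(4, -3)
t=15: X=(4, -3), d=3 → -e2, X_16=(4, -4)
t=16: X=(4, -4), d=0 → +e1, X_17=(5, -4)
t=17: X=(5, -4), d=1 → -e1, X_18=(4, -4)
t=18: X=(4, -4), d=2 → +e2, X_19=(4, -3)
t=19: X=(4, -3), d=0 → +e1, X_20=(5, -3)


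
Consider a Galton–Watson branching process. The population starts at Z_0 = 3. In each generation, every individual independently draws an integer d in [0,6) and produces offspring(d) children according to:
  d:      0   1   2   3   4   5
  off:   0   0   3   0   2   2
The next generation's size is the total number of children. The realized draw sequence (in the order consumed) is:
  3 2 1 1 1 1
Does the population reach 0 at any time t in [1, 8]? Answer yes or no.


gen 0: Z_0=3, draws=[3, 2, 1], offspring=[0, 3, 0], Z_1=3
gen 1: Z_1=3, draws=[1, 1, 1], offspring=[0, 0, 0], Z_2=0
gen 2: Z_2=0, draws=[], offspring=[], Z_3=0
gen 3: Z_3=0, draws=[], offspring=[], Z_4=0
gen 4: Z_4=0, draws=[], offspring=[], Z_5=0
gen 5: Z_5=0, draws=[], offspring=[], Z_6=0
gen 6: Z_6=0, draws=[], offspring=[], Z_7=0
gen 7: Z_7=0, draws=[], offspring=[], Z_8=0

yes


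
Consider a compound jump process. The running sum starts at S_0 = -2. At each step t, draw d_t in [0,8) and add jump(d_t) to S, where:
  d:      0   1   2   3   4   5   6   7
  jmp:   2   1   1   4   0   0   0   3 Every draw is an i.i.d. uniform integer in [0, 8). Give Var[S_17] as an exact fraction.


2159/64

Outcome values over d=0..7: [2, 1, 1, 4, 0, 0, 0, 3]
Σy = 11, Σy² = 31, M = 8
μ = 11/8 = 11/8,  σ² = 31/8 − (11/8)² = 127/64
Independent increments: Var[S_17] = 17·σ² = 17·(127/64) = 2159/64


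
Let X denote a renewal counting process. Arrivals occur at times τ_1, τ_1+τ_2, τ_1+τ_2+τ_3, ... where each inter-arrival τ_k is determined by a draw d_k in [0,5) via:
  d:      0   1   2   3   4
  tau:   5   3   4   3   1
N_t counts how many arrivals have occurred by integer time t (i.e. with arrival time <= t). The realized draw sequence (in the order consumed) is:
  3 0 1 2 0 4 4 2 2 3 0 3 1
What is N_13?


draw d_1=3: τ_1=3, arrival time A_1=3
draw d_2=0: τ_2=5, arrival time A_2=8
draw d_3=1: τ_3=3, arrival time A_3=11
draw d_4=2: τ_4=4, arrival time A_4=15
draw d_5=0: τ_5=5, arrival time A_5=20
draw d_6=4: τ_6=1, arrival time A_6=21
draw d_7=4: τ_7=1, arrival time A_7=22
draw d_8=2: τ_8=4, arrival time A_8=26
draw d_9=2: τ_9=4, arrival time A_9=30
draw d_10=3: τ_10=3, arrival time A_10=33
draw d_11=0: τ_11=5, arrival time A_11=38
draw d_12=3: τ_12=3, arrival time A_12=41
draw d_13=1: τ_13=3, arrival time A_13=44
N_t over t=0..13: 0:0 1:0 2:0 3:1 4:1 5:1 6:1 7:1 8:2 9:2 10:2 11:3 12:3 13:3

3


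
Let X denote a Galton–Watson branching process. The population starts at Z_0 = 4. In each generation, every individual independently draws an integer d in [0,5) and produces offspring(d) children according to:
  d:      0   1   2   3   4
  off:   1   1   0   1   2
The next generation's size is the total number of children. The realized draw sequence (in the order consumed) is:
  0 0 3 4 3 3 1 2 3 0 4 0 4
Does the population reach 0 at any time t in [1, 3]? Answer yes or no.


no

gen 0: Z_0=4, draws=[0, 0, 3, 4], offspring=[1, 1, 1, 2], Z_1=5
gen 1: Z_1=5, draws=[3, 3, 1, 2, 3], offspring=[1, 1, 1, 0, 1], Z_2=4
gen 2: Z_2=4, draws=[0, 4, 0, 4], offspring=[1, 2, 1, 2], Z_3=6


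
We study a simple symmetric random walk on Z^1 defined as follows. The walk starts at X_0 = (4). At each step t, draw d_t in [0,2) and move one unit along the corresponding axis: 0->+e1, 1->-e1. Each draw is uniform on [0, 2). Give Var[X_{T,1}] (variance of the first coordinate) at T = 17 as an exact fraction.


17

Outcome values over d=0..1: [1, -1]
Σy = 0, Σy² = 2, M = 2
μ = 0/2 = 0,  σ² = 2/2 − (0)² = 1
Independent increments: Var[X_17] = 17·σ² = 17·(1) = 17


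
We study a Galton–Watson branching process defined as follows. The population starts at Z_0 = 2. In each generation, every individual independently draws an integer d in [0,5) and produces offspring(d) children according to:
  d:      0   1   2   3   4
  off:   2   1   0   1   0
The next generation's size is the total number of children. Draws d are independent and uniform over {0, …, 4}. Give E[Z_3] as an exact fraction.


Outcome values over d=0..4: [2, 1, 0, 1, 0]
Σy = 4, Σy² = 6, M = 5
μ = 4/5 = 4/5,  σ² = 6/5 − (4/5)² = 14/25
E[Z_0] = 2
E[Z_1] = 4/5·E[Z_0] = 8/5
E[Z_2] = 4/5·E[Z_1] = 32/25
E[Z_3] = 4/5·E[Z_2] = 128/125

128/125
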